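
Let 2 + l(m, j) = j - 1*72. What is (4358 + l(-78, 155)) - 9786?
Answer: -5347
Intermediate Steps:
l(m, j) = -74 + j (l(m, j) = -2 + (j - 1*72) = -2 + (j - 72) = -2 + (-72 + j) = -74 + j)
(4358 + l(-78, 155)) - 9786 = (4358 + (-74 + 155)) - 9786 = (4358 + 81) - 9786 = 4439 - 9786 = -5347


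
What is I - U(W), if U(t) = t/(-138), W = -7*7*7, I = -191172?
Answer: -26382079/138 ≈ -1.9117e+5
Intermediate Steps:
W = -343 (W = -49*7 = -343)
U(t) = -t/138 (U(t) = t*(-1/138) = -t/138)
I - U(W) = -191172 - (-1)*(-343)/138 = -191172 - 1*343/138 = -191172 - 343/138 = -26382079/138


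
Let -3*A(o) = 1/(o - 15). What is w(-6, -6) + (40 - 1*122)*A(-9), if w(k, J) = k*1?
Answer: -257/36 ≈ -7.1389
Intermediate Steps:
w(k, J) = k
A(o) = -1/(3*(-15 + o)) (A(o) = -1/(3*(o - 15)) = -1/(3*(-15 + o)))
w(-6, -6) + (40 - 1*122)*A(-9) = -6 + (40 - 1*122)*(-1/(-45 + 3*(-9))) = -6 + (40 - 122)*(-1/(-45 - 27)) = -6 - (-82)/(-72) = -6 - (-82)*(-1)/72 = -6 - 82*1/72 = -6 - 41/36 = -257/36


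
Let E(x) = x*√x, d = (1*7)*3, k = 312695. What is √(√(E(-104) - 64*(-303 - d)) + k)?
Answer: √(312695 + 4*√(1296 - 13*I*√26)) ≈ 559.32 - 0.003*I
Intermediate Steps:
d = 21 (d = 7*3 = 21)
E(x) = x^(3/2)
√(√(E(-104) - 64*(-303 - d)) + k) = √(√((-104)^(3/2) - 64*(-303 - 1*21)) + 312695) = √(√(-208*I*√26 - 64*(-303 - 21)) + 312695) = √(√(-208*I*√26 - 64*(-324)) + 312695) = √(√(-208*I*√26 + 20736) + 312695) = √(√(20736 - 208*I*√26) + 312695) = √(312695 + √(20736 - 208*I*√26))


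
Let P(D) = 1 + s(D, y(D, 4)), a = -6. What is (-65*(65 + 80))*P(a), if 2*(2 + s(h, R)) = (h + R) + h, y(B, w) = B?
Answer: 94250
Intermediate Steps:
s(h, R) = -2 + h + R/2 (s(h, R) = -2 + ((h + R) + h)/2 = -2 + ((R + h) + h)/2 = -2 + (R + 2*h)/2 = -2 + (h + R/2) = -2 + h + R/2)
P(D) = -1 + 3*D/2 (P(D) = 1 + (-2 + D + D/2) = 1 + (-2 + 3*D/2) = -1 + 3*D/2)
(-65*(65 + 80))*P(a) = (-65*(65 + 80))*(-1 + (3/2)*(-6)) = (-65*145)*(-1 - 9) = -9425*(-10) = 94250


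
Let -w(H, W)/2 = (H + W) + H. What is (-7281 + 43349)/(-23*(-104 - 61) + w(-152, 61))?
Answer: 36068/4281 ≈ 8.4251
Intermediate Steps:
w(H, W) = -4*H - 2*W (w(H, W) = -2*((H + W) + H) = -2*(W + 2*H) = -4*H - 2*W)
(-7281 + 43349)/(-23*(-104 - 61) + w(-152, 61)) = (-7281 + 43349)/(-23*(-104 - 61) + (-4*(-152) - 2*61)) = 36068/(-23*(-165) + (608 - 122)) = 36068/(3795 + 486) = 36068/4281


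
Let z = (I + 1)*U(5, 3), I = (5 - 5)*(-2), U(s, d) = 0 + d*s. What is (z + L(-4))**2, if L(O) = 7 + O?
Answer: 324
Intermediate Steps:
U(s, d) = d*s
I = 0 (I = 0*(-2) = 0)
z = 15 (z = (0 + 1)*(3*5) = 1*15 = 15)
(z + L(-4))**2 = (15 + (7 - 4))**2 = (15 + 3)**2 = 18**2 = 324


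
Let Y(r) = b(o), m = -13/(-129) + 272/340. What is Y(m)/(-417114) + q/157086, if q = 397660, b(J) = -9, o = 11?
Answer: 9215053723/3640153878 ≈ 2.5315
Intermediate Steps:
m = 581/645 (m = -13*(-1/129) + 272*(1/340) = 13/129 + ⅘ = 581/645 ≈ 0.90077)
Y(r) = -9
Y(m)/(-417114) + q/157086 = -9/(-417114) + 397660/157086 = -9*(-1/417114) + 397660*(1/157086) = 1/46346 + 198830/78543 = 9215053723/3640153878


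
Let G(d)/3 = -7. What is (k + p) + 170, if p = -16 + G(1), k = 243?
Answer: 376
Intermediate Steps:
G(d) = -21 (G(d) = 3*(-7) = -21)
p = -37 (p = -16 - 21 = -37)
(k + p) + 170 = (243 - 37) + 170 = 206 + 170 = 376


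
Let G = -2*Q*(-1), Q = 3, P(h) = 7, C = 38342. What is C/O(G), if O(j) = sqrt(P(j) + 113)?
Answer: 19171*sqrt(30)/30 ≈ 3500.1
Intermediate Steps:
G = 6 (G = -2*3*(-1) = -6*(-1) = 6)
O(j) = 2*sqrt(30) (O(j) = sqrt(7 + 113) = sqrt(120) = 2*sqrt(30))
C/O(G) = 38342/((2*sqrt(30))) = 38342*(sqrt(30)/60) = 19171*sqrt(30)/30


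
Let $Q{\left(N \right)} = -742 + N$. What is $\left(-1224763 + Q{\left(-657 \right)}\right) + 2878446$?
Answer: $1652284$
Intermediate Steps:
$\left(-1224763 + Q{\left(-657 \right)}\right) + 2878446 = \left(-1224763 - 1399\right) + 2878446 = -1226162 + 2878446 = 1652284$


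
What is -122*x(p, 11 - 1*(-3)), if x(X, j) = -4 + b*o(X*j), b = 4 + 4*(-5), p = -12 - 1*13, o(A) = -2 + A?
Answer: -686616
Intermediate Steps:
p = -25 (p = -12 - 13 = -25)
b = -16 (b = 4 - 20 = -16)
x(X, j) = 28 - 16*X*j (x(X, j) = -4 - 16*(-2 + X*j) = -4 + (32 - 16*X*j) = 28 - 16*X*j)
-122*x(p, 11 - 1*(-3)) = -122*(28 - 16*(-25)*(11 - 1*(-3))) = -122*(28 - 16*(-25)*(11 + 3)) = -122*(28 - 16*(-25)*14) = -122*(28 + 5600) = -122*5628 = -686616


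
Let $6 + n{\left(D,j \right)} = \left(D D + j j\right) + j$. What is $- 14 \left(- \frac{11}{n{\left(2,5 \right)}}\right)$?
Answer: $\frac{11}{2} \approx 5.5$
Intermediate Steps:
$n{\left(D,j \right)} = -6 + j + D^{2} + j^{2}$ ($n{\left(D,j \right)} = -6 + \left(\left(D D + j j\right) + j\right) = -6 + \left(\left(D^{2} + j^{2}\right) + j\right) = -6 + \left(j + D^{2} + j^{2}\right) = -6 + j + D^{2} + j^{2}$)
$- 14 \left(- \frac{11}{n{\left(2,5 \right)}}\right) = - 14 \left(- \frac{11}{-6 + 5 + 2^{2} + 5^{2}}\right) = - 14 \left(- \frac{11}{-6 + 5 + 4 + 25}\right) = - 14 \left(- \frac{11}{28}\right) = - 14 \left(\left(-11\right) \frac{1}{28}\right) = \left(-14\right) \left(- \frac{11}{28}\right) = \frac{11}{2}$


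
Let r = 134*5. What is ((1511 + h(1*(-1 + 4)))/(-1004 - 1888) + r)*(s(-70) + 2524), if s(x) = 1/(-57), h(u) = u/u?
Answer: 23212077248/13737 ≈ 1.6897e+6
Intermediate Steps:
h(u) = 1
s(x) = -1/57
r = 670
((1511 + h(1*(-1 + 4)))/(-1004 - 1888) + r)*(s(-70) + 2524) = ((1511 + 1)/(-1004 - 1888) + 670)*(-1/57 + 2524) = (1512/(-2892) + 670)*(143867/57) = (1512*(-1/2892) + 670)*(143867/57) = (-126/241 + 670)*(143867/57) = (161344/241)*(143867/57) = 23212077248/13737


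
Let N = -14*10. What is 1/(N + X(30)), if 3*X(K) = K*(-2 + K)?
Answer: 1/140 ≈ 0.0071429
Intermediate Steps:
X(K) = K*(-2 + K)/3 (X(K) = (K*(-2 + K))/3 = K*(-2 + K)/3)
N = -140
1/(N + X(30)) = 1/(-140 + (⅓)*30*(-2 + 30)) = 1/(-140 + (⅓)*30*28) = 1/(-140 + 280) = 1/140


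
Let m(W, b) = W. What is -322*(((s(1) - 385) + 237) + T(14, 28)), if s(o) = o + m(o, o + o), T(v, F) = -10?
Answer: 50232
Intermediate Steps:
s(o) = 2*o (s(o) = o + o = 2*o)
-322*(((s(1) - 385) + 237) + T(14, 28)) = -322*(((2*1 - 385) + 237) - 10) = -322*(((2 - 385) + 237) - 10) = -322*((-383 + 237) - 10) = -322*(-146 - 10) = -322*(-156) = 50232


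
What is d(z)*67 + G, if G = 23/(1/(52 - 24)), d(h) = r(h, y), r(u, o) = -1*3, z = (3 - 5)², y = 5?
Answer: 443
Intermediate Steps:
z = 4 (z = (-2)² = 4)
r(u, o) = -3
d(h) = -3
G = 644 (G = 23/(1/28) = 23*28 = 644)
d(z)*67 + G = -3*67 + 644 = -201 + 644 = 443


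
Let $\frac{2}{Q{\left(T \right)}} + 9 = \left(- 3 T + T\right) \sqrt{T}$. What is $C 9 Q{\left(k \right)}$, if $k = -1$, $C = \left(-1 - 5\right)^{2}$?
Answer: $- \frac{5832}{85} - \frac{1296 i}{85} \approx -68.612 - 15.247 i$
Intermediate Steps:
$C = 36$ ($C = \left(-6\right)^{2} = 36$)
$Q{\left(T \right)} = \frac{2}{-9 - 2 T^{\frac{3}{2}}}$ ($Q{\left(T \right)} = \frac{2}{-9 + \left(- 3 T + T\right) \sqrt{T}} = \frac{2}{-9 + - 2 T \sqrt{T}} = \frac{2}{-9 - 2 T^{\frac{3}{2}}}$)
$C 9 Q{\left(k \right)} = 36 \cdot 9 \left(- \frac{2}{9 + 2 \left(-1\right)^{\frac{3}{2}}}\right) = 324 \left(- \frac{2}{9 + 2 \left(- i\right)}\right) = 324 \left(- \frac{2}{9 - 2 i}\right) = 324 \left(- 2 \frac{9 + 2 i}{85}\right) = 324 \left(- \frac{2 \left(9 + 2 i\right)}{85}\right) = - \frac{648 \left(9 + 2 i\right)}{85}$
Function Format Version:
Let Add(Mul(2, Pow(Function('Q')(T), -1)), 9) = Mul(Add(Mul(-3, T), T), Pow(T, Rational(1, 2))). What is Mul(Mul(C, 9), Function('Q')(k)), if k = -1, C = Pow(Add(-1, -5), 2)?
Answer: Add(Rational(-5832, 85), Mul(Rational(-1296, 85), I)) ≈ Add(-68.612, Mul(-15.247, I))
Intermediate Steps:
C = 36 (C = Pow(-6, 2) = 36)
Function('Q')(T) = Mul(2, Pow(Add(-9, Mul(-2, Pow(T, Rational(3, 2)))), -1)) (Function('Q')(T) = Mul(2, Pow(Add(-9, Mul(Add(Mul(-3, T), T), Pow(T, Rational(1, 2)))), -1)) = Mul(2, Pow(Add(-9, Mul(Mul(-2, T), Pow(T, Rational(1, 2)))), -1)) = Mul(2, Pow(Add(-9, Mul(-2, Pow(T, Rational(3, 2)))), -1)))
Mul(Mul(C, 9), Function('Q')(k)) = Mul(Mul(36, 9), Mul(-2, Pow(Add(9, Mul(2, Pow(-1, Rational(3, 2)))), -1))) = Mul(324, Mul(-2, Pow(Add(9, Mul(2, Mul(-1, I))), -1))) = Mul(324, Mul(-2, Pow(Add(9, Mul(-2, I)), -1))) = Mul(324, Mul(-2, Mul(Rational(1, 85), Add(9, Mul(2, I))))) = Mul(324, Mul(Rational(-2, 85), Add(9, Mul(2, I)))) = Mul(Rational(-648, 85), Add(9, Mul(2, I)))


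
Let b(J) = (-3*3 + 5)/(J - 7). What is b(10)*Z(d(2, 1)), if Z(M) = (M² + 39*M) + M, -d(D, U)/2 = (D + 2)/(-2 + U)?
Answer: -512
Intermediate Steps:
d(D, U) = -2*(2 + D)/(-2 + U) (d(D, U) = -2*(D + 2)/(-2 + U) = -2*(2 + D)/(-2 + U))
b(J) = -4/(-7 + J) (b(J) = (-9 + 5)/(-7 + J) = -4/(-7 + J))
Z(M) = M² + 40*M
b(10)*Z(d(2, 1)) = (-4/(-7 + 10))*((2*(-2 - 1*2)/(-2 + 1))*(40 + 2*(-2 - 1*2)/(-2 + 1))) = (-4/3)*((2*(-2 - 2)/(-1))*(40 + 2*(-2 - 2)/(-1))) = (-4*⅓)*((2*(-1)*(-4))*(40 + 2*(-1)*(-4))) = -32*(40 + 8)/3 = -32*48/3 = -4/3*384 = -512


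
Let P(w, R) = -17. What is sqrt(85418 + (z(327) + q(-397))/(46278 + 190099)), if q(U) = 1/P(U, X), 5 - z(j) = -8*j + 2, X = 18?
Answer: 138*sqrt(72426843416249)/4018409 ≈ 292.26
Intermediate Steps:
z(j) = 3 + 8*j (z(j) = 5 - (-8*j + 2) = 5 - (2 - 8*j) = 5 + (-2 + 8*j) = 3 + 8*j)
q(U) = -1/17 (q(U) = 1/(-17) = -1/17)
sqrt(85418 + (z(327) + q(-397))/(46278 + 190099)) = sqrt(85418 + ((3 + 8*327) - 1/17)/(46278 + 190099)) = sqrt(85418 + ((3 + 2616) - 1/17)/236377) = sqrt(85418 + (2619 - 1/17)*(1/236377)) = sqrt(85418 + (44522/17)*(1/236377)) = sqrt(85418 + 44522/4018409) = sqrt(343244504484/4018409) = 138*sqrt(72426843416249)/4018409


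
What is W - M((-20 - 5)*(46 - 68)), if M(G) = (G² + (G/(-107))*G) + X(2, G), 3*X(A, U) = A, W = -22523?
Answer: -103425097/321 ≈ -3.2220e+5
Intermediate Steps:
X(A, U) = A/3
M(G) = ⅔ + 106*G²/107 (M(G) = (G² + (G/(-107))*G) + (⅓)*2 = (G² + (G*(-1/107))*G) + ⅔ = (G² + (-G/107)*G) + ⅔ = (G² - G²/107) + ⅔ = 106*G²/107 + ⅔ = ⅔ + 106*G²/107)
W - M((-20 - 5)*(46 - 68)) = -22523 - (⅔ + 106*((-20 - 5)*(46 - 68))²/107) = -22523 - (⅔ + 106*(-25*(-22))²/107) = -22523 - (⅔ + (106/107)*550²) = -22523 - (⅔ + (106/107)*302500) = -22523 - (⅔ + 32065000/107) = -22523 - 1*96195214/321 = -22523 - 96195214/321 = -103425097/321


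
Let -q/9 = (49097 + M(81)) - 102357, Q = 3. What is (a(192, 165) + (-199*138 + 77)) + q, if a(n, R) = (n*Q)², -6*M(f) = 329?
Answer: 1568449/2 ≈ 7.8422e+5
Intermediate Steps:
M(f) = -329/6 (M(f) = -⅙*329 = -329/6)
a(n, R) = 9*n² (a(n, R) = (n*3)² = (3*n)² = 9*n²)
q = 959667/2 (q = -9*((49097 - 329/6) - 102357) = -9*(294253/6 - 102357) = -9*(-319889/6) = 959667/2 ≈ 4.7983e+5)
(a(192, 165) + (-199*138 + 77)) + q = (9*192² + (-199*138 + 77)) + 959667/2 = (9*36864 + (-27462 + 77)) + 959667/2 = (331776 - 27385) + 959667/2 = 304391 + 959667/2 = 1568449/2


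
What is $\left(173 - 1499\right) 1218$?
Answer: $-1615068$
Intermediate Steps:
$\left(173 - 1499\right) 1218 = \left(-1326\right) 1218 = -1615068$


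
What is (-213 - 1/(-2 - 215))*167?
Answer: -7718740/217 ≈ -35570.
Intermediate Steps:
(-213 - 1/(-2 - 215))*167 = (-213 - 1/(-217))*167 = (-213 - 1*(-1/217))*167 = (-213 + 1/217)*167 = -46220/217*167 = -7718740/217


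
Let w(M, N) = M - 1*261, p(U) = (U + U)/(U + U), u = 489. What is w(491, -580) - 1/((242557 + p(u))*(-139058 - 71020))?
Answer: 11719902890521/50956099524 ≈ 230.00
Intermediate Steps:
p(U) = 1 (p(U) = (2*U)/((2*U)) = (2*U)*(1/(2*U)) = 1)
w(M, N) = -261 + M (w(M, N) = M - 261 = -261 + M)
w(491, -580) - 1/((242557 + p(u))*(-139058 - 71020)) = (-261 + 491) - 1/((242557 + 1)*(-139058 - 71020)) = 230 - 1/(242558*(-210078)) = 230 - 1/(-50956099524) = 230 - 1*(-1/50956099524) = 230 + 1/50956099524 = 11719902890521/50956099524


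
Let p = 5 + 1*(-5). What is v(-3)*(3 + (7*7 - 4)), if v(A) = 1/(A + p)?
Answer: -16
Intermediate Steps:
p = 0 (p = 5 - 5 = 0)
v(A) = 1/A (v(A) = 1/(A + 0) = 1/A)
v(-3)*(3 + (7*7 - 4)) = (3 + (7*7 - 4))/(-3) = -(3 + (49 - 4))/3 = -(3 + 45)/3 = -⅓*48 = -16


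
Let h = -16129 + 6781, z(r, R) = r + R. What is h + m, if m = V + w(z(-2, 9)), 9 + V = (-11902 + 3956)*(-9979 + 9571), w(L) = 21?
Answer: 3232632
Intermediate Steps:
z(r, R) = R + r
V = 3241959 (V = -9 + (-11902 + 3956)*(-9979 + 9571) = -9 - 7946*(-408) = -9 + 3241968 = 3241959)
m = 3241980 (m = 3241959 + 21 = 3241980)
h = -9348
h + m = -9348 + 3241980 = 3232632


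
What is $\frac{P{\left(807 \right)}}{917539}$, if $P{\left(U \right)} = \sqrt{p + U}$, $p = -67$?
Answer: $\frac{2 \sqrt{185}}{917539} \approx 2.9648 \cdot 10^{-5}$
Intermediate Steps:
$P{\left(U \right)} = \sqrt{-67 + U}$
$\frac{P{\left(807 \right)}}{917539} = \frac{\sqrt{-67 + 807}}{917539} = \sqrt{740} \cdot \frac{1}{917539} = 2 \sqrt{185} \cdot \frac{1}{917539} = \frac{2 \sqrt{185}}{917539}$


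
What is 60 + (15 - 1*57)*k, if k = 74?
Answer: -3048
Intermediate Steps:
60 + (15 - 1*57)*k = 60 + (15 - 1*57)*74 = 60 + (15 - 57)*74 = 60 - 42*74 = 60 - 3108 = -3048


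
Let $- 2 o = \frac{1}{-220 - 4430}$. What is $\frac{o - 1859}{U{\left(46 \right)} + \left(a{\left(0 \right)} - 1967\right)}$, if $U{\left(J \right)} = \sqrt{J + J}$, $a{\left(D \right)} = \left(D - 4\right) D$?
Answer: $\frac{34006870933}{35981672100} + \frac{17288699 \sqrt{23}}{17990836050} \approx 0.94973$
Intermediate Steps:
$o = \frac{1}{9300}$ ($o = - \frac{1}{2 \left(-220 - 4430\right)} = - \frac{1}{2 \left(-4650\right)} = \left(- \frac{1}{2}\right) \left(- \frac{1}{4650}\right) = \frac{1}{9300} \approx 0.00010753$)
$a{\left(D \right)} = D \left(-4 + D\right)$ ($a{\left(D \right)} = \left(-4 + D\right) D = D \left(-4 + D\right)$)
$U{\left(J \right)} = \sqrt{2} \sqrt{J}$ ($U{\left(J \right)} = \sqrt{2 J} = \sqrt{2} \sqrt{J}$)
$\frac{o - 1859}{U{\left(46 \right)} + \left(a{\left(0 \right)} - 1967\right)} = \frac{\frac{1}{9300} - 1859}{\sqrt{2} \sqrt{46} - \left(1967 + 0 \left(-4 + 0\right)\right)} = - \frac{17288699}{9300 \left(2 \sqrt{23} + \left(0 \left(-4\right) - 1967\right)\right)} = - \frac{17288699}{9300 \left(2 \sqrt{23} + \left(0 - 1967\right)\right)} = - \frac{17288699}{9300 \left(2 \sqrt{23} - 1967\right)} = - \frac{17288699}{9300 \left(-1967 + 2 \sqrt{23}\right)}$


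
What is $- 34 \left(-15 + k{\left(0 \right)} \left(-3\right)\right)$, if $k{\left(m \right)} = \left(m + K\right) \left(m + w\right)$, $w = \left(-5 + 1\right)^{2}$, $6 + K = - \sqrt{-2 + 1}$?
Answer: $-9282 - 1632 i \approx -9282.0 - 1632.0 i$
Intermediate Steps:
$K = -6 - i$ ($K = -6 - \sqrt{-2 + 1} = -6 - \sqrt{-1} = -6 - i \approx -6.0 - 1.0 i$)
$w = 16$ ($w = \left(-4\right)^{2} = 16$)
$k{\left(m \right)} = \left(16 + m\right) \left(-6 + m - i\right)$ ($k{\left(m \right)} = \left(m - \left(6 + i\right)\right) \left(m + 16\right) = \left(-6 + m - i\right) \left(16 + m\right) = \left(16 + m\right) \left(-6 + m - i\right)$)
$- 34 \left(-15 + k{\left(0 \right)} \left(-3\right)\right) = - 34 \left(-15 + \left(-96 + 0^{2} - 16 i + 0 \left(10 - i\right)\right) \left(-3\right)\right) = - 34 \left(-15 + \left(-96 + 0 - 16 i + 0\right) \left(-3\right)\right) = - 34 \left(-15 + \left(-96 - 16 i\right) \left(-3\right)\right) = - 34 \left(-15 + \left(288 + 48 i\right)\right) = - 34 \left(273 + 48 i\right) = -9282 - 1632 i$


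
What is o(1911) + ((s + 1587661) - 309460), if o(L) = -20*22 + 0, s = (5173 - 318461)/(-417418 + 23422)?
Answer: 125858259061/98499 ≈ 1.2778e+6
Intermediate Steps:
s = 78322/98499 (s = -313288/(-393996) = -313288*(-1/393996) = 78322/98499 ≈ 0.79516)
o(L) = -440 (o(L) = -440 + 0 = -440)
o(1911) + ((s + 1587661) - 309460) = -440 + ((78322/98499 + 1587661) - 309460) = -440 + (156383099161/98499 - 309460) = -440 + 125901598621/98499 = 125858259061/98499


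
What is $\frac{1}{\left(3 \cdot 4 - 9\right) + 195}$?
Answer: $\frac{1}{198} \approx 0.0050505$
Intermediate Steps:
$\frac{1}{\left(3 \cdot 4 - 9\right) + 195} = \frac{1}{\left(12 - 9\right) + 195} = \frac{1}{3 + 195} = \frac{1}{198}$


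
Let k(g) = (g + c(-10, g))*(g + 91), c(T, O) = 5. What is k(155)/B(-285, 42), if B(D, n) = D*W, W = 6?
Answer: -1312/57 ≈ -23.018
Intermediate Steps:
B(D, n) = 6*D (B(D, n) = D*6 = 6*D)
k(g) = (5 + g)*(91 + g) (k(g) = (g + 5)*(g + 91) = (5 + g)*(91 + g))
k(155)/B(-285, 42) = (455 + 155² + 96*155)/((6*(-285))) = (455 + 24025 + 14880)/(-1710) = 39360*(-1/1710) = -1312/57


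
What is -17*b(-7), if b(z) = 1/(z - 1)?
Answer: 17/8 ≈ 2.1250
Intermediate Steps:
b(z) = 1/(-1 + z)
-17*b(-7) = -17/(-1 - 7) = -17/(-8) = -17*(-⅛) = 17/8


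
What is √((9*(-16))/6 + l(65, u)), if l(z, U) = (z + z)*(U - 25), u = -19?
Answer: 4*I*√359 ≈ 75.789*I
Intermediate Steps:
l(z, U) = 2*z*(-25 + U) (l(z, U) = (2*z)*(-25 + U) = 2*z*(-25 + U))
√((9*(-16))/6 + l(65, u)) = √((9*(-16))/6 + 2*65*(-25 - 19)) = √(-144*⅙ + 2*65*(-44)) = √(-24 - 5720) = √(-5744) = 4*I*√359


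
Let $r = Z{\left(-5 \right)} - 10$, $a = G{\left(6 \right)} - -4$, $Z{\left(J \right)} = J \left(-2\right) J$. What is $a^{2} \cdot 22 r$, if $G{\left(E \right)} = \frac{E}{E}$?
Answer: $-33000$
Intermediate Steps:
$G{\left(E \right)} = 1$
$Z{\left(J \right)} = - 2 J^{2}$ ($Z{\left(J \right)} = - 2 J J = - 2 J^{2}$)
$a = 5$ ($a = 1 - -4 = 1 + 4 = 5$)
$r = -60$ ($r = - 2 \left(-5\right)^{2} - 10 = \left(-2\right) 25 - 10 = -50 - 10 = -60$)
$a^{2} \cdot 22 r = 5^{2} \cdot 22 \left(-60\right) = 25 \cdot 22 \left(-60\right) = 550 \left(-60\right) = -33000$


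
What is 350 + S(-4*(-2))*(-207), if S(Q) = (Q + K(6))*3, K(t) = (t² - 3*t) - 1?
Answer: -15175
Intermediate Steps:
K(t) = -1 + t² - 3*t
S(Q) = 51 + 3*Q (S(Q) = (Q + (-1 + 6² - 3*6))*3 = (Q + (-1 + 36 - 18))*3 = (Q + 17)*3 = (17 + Q)*3 = 51 + 3*Q)
350 + S(-4*(-2))*(-207) = 350 + (51 + 3*(-4*(-2)))*(-207) = 350 + (51 + 3*8)*(-207) = 350 + (51 + 24)*(-207) = 350 + 75*(-207) = 350 - 15525 = -15175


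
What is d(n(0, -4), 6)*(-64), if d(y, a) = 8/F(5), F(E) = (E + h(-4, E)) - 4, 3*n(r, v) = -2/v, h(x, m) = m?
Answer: -256/3 ≈ -85.333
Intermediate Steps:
n(r, v) = -2/(3*v) (n(r, v) = (-2/v)/3 = -2/(3*v))
F(E) = -4 + 2*E (F(E) = (E + E) - 4 = 2*E - 4 = -4 + 2*E)
d(y, a) = 4/3 (d(y, a) = 8/(-4 + 2*5) = 8/(-4 + 10) = 8/6 = 8*(⅙) = 4/3)
d(n(0, -4), 6)*(-64) = (4/3)*(-64) = -256/3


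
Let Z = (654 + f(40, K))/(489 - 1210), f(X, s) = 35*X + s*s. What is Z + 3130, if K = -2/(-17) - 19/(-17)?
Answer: 651600923/208369 ≈ 3127.1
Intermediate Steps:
K = 21/17 (K = -2*(-1/17) - 19*(-1/17) = 2/17 + 19/17 = 21/17 ≈ 1.2353)
f(X, s) = s² + 35*X (f(X, s) = 35*X + s² = s² + 35*X)
Z = -594047/208369 (Z = (654 + ((21/17)² + 35*40))/(489 - 1210) = (654 + (441/289 + 1400))/(-721) = (654 + 405041/289)*(-1/721) = (594047/289)*(-1/721) = -594047/208369 ≈ -2.8509)
Z + 3130 = -594047/208369 + 3130 = 651600923/208369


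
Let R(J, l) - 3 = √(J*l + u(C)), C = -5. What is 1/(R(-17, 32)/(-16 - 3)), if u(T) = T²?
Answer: -19/176 + 19*I*√519/528 ≈ -0.10795 + 0.81979*I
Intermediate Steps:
R(J, l) = 3 + √(25 + J*l) (R(J, l) = 3 + √(J*l + (-5)²) = 3 + √(J*l + 25) = 3 + √(25 + J*l))
1/(R(-17, 32)/(-16 - 3)) = 1/((3 + √(25 - 17*32))/(-16 - 3)) = 1/((3 + √(25 - 544))/(-19)) = 1/((3 + √(-519))*(-1/19)) = 1/((3 + I*√519)*(-1/19)) = 1/(-3/19 - I*√519/19)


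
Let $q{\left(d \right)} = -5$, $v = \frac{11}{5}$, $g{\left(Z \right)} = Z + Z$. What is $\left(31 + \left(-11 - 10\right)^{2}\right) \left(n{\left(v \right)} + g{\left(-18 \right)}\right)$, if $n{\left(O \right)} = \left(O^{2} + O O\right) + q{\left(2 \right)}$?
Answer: $- \frac{369576}{25} \approx -14783.0$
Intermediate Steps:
$g{\left(Z \right)} = 2 Z$
$v = \frac{11}{5}$ ($v = 11 \cdot \frac{1}{5} = \frac{11}{5} \approx 2.2$)
$n{\left(O \right)} = -5 + 2 O^{2}$ ($n{\left(O \right)} = \left(O^{2} + O O\right) - 5 = \left(O^{2} + O^{2}\right) - 5 = 2 O^{2} - 5 = -5 + 2 O^{2}$)
$\left(31 + \left(-11 - 10\right)^{2}\right) \left(n{\left(v \right)} + g{\left(-18 \right)}\right) = \left(31 + \left(-11 - 10\right)^{2}\right) \left(\left(-5 + 2 \left(\frac{11}{5}\right)^{2}\right) + 2 \left(-18\right)\right) = \left(31 + \left(-21\right)^{2}\right) \left(\left(-5 + 2 \cdot \frac{121}{25}\right) - 36\right) = \left(31 + 441\right) \left(\left(-5 + \frac{242}{25}\right) - 36\right) = 472 \left(\frac{117}{25} - 36\right) = 472 \left(- \frac{783}{25}\right) = - \frac{369576}{25}$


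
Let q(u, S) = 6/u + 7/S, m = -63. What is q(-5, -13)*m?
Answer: 7119/65 ≈ 109.52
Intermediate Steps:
q(-5, -13)*m = (6/(-5) + 7/(-13))*(-63) = (6*(-⅕) + 7*(-1/13))*(-63) = (-6/5 - 7/13)*(-63) = -113/65*(-63) = 7119/65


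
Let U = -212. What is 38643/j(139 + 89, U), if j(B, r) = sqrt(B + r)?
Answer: 38643/4 ≈ 9660.8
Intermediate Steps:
38643/j(139 + 89, U) = 38643/(sqrt((139 + 89) - 212)) = 38643/(sqrt(228 - 212)) = 38643/(sqrt(16)) = 38643/4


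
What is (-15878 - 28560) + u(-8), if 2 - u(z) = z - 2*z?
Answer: -44444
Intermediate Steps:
u(z) = 2 + z (u(z) = 2 - (z - 2*z) = 2 - (-1)*z = 2 + z)
(-15878 - 28560) + u(-8) = (-15878 - 28560) + (2 - 8) = -44438 - 6 = -44444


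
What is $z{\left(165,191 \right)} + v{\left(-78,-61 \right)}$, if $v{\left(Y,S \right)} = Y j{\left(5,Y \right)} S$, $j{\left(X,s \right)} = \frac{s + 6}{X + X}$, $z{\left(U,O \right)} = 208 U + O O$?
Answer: $\frac{182717}{5} \approx 36543.0$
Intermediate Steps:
$z{\left(U,O \right)} = O^{2} + 208 U$ ($z{\left(U,O \right)} = 208 U + O^{2} = O^{2} + 208 U$)
$j{\left(X,s \right)} = \frac{6 + s}{2 X}$
$v{\left(Y,S \right)} = S Y \left(\frac{3}{5} + \frac{Y}{10}\right)$ ($v{\left(Y,S \right)} = Y \frac{6 + Y}{2 \cdot 5} S = Y \frac{1}{2} \cdot \frac{1}{5} \left(6 + Y\right) S = Y \left(\frac{3}{5} + \frac{Y}{10}\right) S = S Y \left(\frac{3}{5} + \frac{Y}{10}\right)$)
$z{\left(165,191 \right)} + v{\left(-78,-61 \right)} = \left(191^{2} + 208 \cdot 165\right) + \frac{1}{10} \left(-61\right) \left(-78\right) \left(6 - 78\right) = \left(36481 + 34320\right) + \frac{1}{10} \left(-61\right) \left(-78\right) \left(-72\right) = 70801 - \frac{171288}{5} = \frac{182717}{5}$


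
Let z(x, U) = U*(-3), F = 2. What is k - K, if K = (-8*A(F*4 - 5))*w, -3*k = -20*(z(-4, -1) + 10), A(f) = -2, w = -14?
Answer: 932/3 ≈ 310.67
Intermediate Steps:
z(x, U) = -3*U
k = 260/3 (k = -(-20)*(-3*(-1) + 10)/3 = -(-20)*(3 + 10)/3 = -(-20)*13/3 = -⅓*(-260) = 260/3 ≈ 86.667)
K = -224 (K = -8*(-2)*(-14) = 16*(-14) = -224)
k - K = 260/3 - 1*(-224) = 260/3 + 224 = 932/3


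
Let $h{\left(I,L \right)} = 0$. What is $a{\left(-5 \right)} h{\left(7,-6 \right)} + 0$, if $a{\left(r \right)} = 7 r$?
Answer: $0$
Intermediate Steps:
$a{\left(-5 \right)} h{\left(7,-6 \right)} + 0 = 7 \left(-5\right) 0 + 0 = \left(-35\right) 0 + 0 = 0 + 0 = 0$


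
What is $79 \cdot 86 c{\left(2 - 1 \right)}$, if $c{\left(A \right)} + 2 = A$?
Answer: $-6794$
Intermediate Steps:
$c{\left(A \right)} = -2 + A$
$79 \cdot 86 c{\left(2 - 1 \right)} = 79 \cdot 86 \left(-2 + \left(2 - 1\right)\right) = 6794 \left(-2 + \left(2 - 1\right)\right) = 6794 \left(-2 + 1\right) = 6794 \left(-1\right) = -6794$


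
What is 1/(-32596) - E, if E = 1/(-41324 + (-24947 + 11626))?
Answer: -22049/1781208420 ≈ -1.2379e-5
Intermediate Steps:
E = -1/54645 (E = 1/(-41324 - 13321) = 1/(-54645) = -1/54645 ≈ -1.8300e-5)
1/(-32596) - E = 1/(-32596) - 1*(-1/54645) = -1/32596 + 1/54645 = -22049/1781208420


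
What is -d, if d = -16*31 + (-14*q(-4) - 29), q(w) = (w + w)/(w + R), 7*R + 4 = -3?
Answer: 2737/5 ≈ 547.40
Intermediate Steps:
R = -1 (R = -4/7 + (⅐)*(-3) = -4/7 - 3/7 = -1)
q(w) = 2*w/(-1 + w) (q(w) = (w + w)/(w - 1) = (2*w)/(-1 + w) = 2*w/(-1 + w))
d = -2737/5 (d = -16*31 + (-28*(-4)/(-1 - 4) - 29) = -496 + (-28*(-4)/(-5) - 29) = -496 + (-28*(-4)*(-1)/5 - 29) = -496 + (-14*8/5 - 29) = -496 + (-112/5 - 29) = -496 - 257/5 = -2737/5 ≈ -547.40)
-d = -1*(-2737/5) = 2737/5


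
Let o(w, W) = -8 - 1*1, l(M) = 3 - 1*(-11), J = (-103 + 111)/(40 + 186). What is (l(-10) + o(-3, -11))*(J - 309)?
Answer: -174565/113 ≈ -1544.8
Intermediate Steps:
J = 4/113 (J = 8/226 = 8*(1/226) = 4/113 ≈ 0.035398)
l(M) = 14 (l(M) = 3 + 11 = 14)
o(w, W) = -9 (o(w, W) = -8 - 1 = -9)
(l(-10) + o(-3, -11))*(J - 309) = (14 - 9)*(4/113 - 309) = 5*(-34913/113) = -174565/113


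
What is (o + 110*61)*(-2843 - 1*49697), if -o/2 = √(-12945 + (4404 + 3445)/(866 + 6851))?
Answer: -352543400 + 210160*I*√192710305343/7717 ≈ -3.5254e+8 + 1.1955e+7*I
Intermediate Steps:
o = -4*I*√192710305343/7717 (o = -2*√(-12945 + (4404 + 3445)/(866 + 6851)) = -2*√(-12945 + 7849/7717) = -4*I*√192710305343/7717 ≈ -227.54*I)
(o + 110*61)*(-2843 - 1*49697) = (-4*I*√192710305343/7717 + 110*61)*(-2843 - 1*49697) = (-4*I*√192710305343/7717 + 6710)*(-2843 - 49697) = (6710 - 4*I*√192710305343/7717)*(-52540) = -352543400 + 210160*I*√192710305343/7717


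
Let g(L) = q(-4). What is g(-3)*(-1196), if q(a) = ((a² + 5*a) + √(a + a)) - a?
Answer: -2392*I*√2 ≈ -3382.8*I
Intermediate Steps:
q(a) = a² + 4*a + √2*√a (q(a) = ((a² + 5*a) + √(2*a)) - a = ((a² + 5*a) + √2*√a) - a = (a² + 5*a + √2*√a) - a = a² + 4*a + √2*√a)
g(L) = 2*I*√2 (g(L) = (-4)² + 4*(-4) + √2*√(-4) = 16 - 16 + √2*(2*I) = 16 - 16 + 2*I*√2 = 2*I*√2)
g(-3)*(-1196) = (2*I*√2)*(-1196) = -2392*I*√2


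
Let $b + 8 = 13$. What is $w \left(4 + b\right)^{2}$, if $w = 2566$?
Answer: $207846$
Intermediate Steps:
$b = 5$ ($b = -8 + 13 = 5$)
$w \left(4 + b\right)^{2} = 2566 \left(4 + 5\right)^{2} = 2566 \cdot 9^{2} = 2566 \cdot 81 = 207846$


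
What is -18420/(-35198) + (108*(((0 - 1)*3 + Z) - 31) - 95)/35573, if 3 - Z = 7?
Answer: 253729129/626049227 ≈ 0.40529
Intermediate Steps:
Z = -4 (Z = 3 - 1*7 = 3 - 7 = -4)
-18420/(-35198) + (108*(((0 - 1)*3 + Z) - 31) - 95)/35573 = -18420/(-35198) + (108*(((0 - 1)*3 - 4) - 31) - 95)/35573 = -18420*(-1/35198) + (108*((-1*3 - 4) - 31) - 95)*(1/35573) = 9210/17599 + (108*((-3 - 4) - 31) - 95)*(1/35573) = 9210/17599 + (108*(-7 - 31) - 95)*(1/35573) = 9210/17599 + (108*(-38) - 95)*(1/35573) = 9210/17599 + (-4104 - 95)*(1/35573) = 9210/17599 - 4199*1/35573 = 9210/17599 - 4199/35573 = 253729129/626049227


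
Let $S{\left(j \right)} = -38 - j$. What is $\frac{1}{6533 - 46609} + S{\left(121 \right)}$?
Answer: $- \frac{6372085}{40076} \approx -159.0$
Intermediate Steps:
$\frac{1}{6533 - 46609} + S{\left(121 \right)} = \frac{1}{6533 - 46609} - 159 = \frac{1}{-40076} - 159 = - \frac{1}{40076} - 159 = - \frac{6372085}{40076}$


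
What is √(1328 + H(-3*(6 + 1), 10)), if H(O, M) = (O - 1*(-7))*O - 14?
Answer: 2*√402 ≈ 40.100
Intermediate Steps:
H(O, M) = -14 + O*(7 + O) (H(O, M) = (O + 7)*O - 14 = (7 + O)*O - 14 = O*(7 + O) - 14 = -14 + O*(7 + O))
√(1328 + H(-3*(6 + 1), 10)) = √(1328 + (-14 + (-3*(6 + 1))² + 7*(-3*(6 + 1)))) = √(1328 + (-14 + (-3*7)² + 7*(-3*7))) = √(1328 + (-14 + (-21)² + 7*(-21))) = √(1328 + (-14 + 441 - 147)) = √(1328 + 280) = √1608 = 2*√402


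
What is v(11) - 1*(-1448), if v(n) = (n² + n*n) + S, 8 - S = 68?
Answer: 1630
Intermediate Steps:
S = -60 (S = 8 - 1*68 = 8 - 68 = -60)
v(n) = -60 + 2*n² (v(n) = (n² + n*n) - 60 = (n² + n²) - 60 = 2*n² - 60 = -60 + 2*n²)
v(11) - 1*(-1448) = (-60 + 2*11²) - 1*(-1448) = (-60 + 2*121) + 1448 = (-60 + 242) + 1448 = 182 + 1448 = 1630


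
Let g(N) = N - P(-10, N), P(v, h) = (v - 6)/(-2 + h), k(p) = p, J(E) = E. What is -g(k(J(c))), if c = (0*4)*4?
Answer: 8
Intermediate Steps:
c = 0 (c = 0*4 = 0)
P(v, h) = (-6 + v)/(-2 + h)
g(N) = N + 16/(-2 + N) (g(N) = N - (-6 - 10)/(-2 + N) = N - (-16)/(-2 + N) = N + 16/(-2 + N))
-g(k(J(c))) = -(16 + 0*(-2 + 0))/(-2 + 0) = -(16 + 0*(-2))/(-2) = -(-1)*(16 + 0)/2 = -(-1)*16/2 = -1*(-8) = 8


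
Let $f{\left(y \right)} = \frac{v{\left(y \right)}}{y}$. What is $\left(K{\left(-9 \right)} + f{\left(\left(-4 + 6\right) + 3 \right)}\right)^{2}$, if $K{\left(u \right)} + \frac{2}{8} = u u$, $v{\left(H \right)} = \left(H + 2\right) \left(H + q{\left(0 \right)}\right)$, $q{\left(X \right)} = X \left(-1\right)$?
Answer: $\frac{123201}{16} \approx 7700.1$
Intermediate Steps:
$q{\left(X \right)} = - X$
$v{\left(H \right)} = H \left(2 + H\right)$ ($v{\left(H \right)} = \left(H + 2\right) \left(H - 0\right) = \left(2 + H\right) \left(H + 0\right) = \left(2 + H\right) H = H \left(2 + H\right)$)
$K{\left(u \right)} = - \frac{1}{4} + u^{2}$ ($K{\left(u \right)} = - \frac{1}{4} + u u = - \frac{1}{4} + u^{2}$)
$f{\left(y \right)} = 2 + y$ ($f{\left(y \right)} = \frac{y \left(2 + y\right)}{y} = 2 + y$)
$\left(K{\left(-9 \right)} + f{\left(\left(-4 + 6\right) + 3 \right)}\right)^{2} = \left(\left(- \frac{1}{4} + \left(-9\right)^{2}\right) + \left(2 + \left(\left(-4 + 6\right) + 3\right)\right)\right)^{2} = \left(\left(- \frac{1}{4} + 81\right) + \left(2 + \left(2 + 3\right)\right)\right)^{2} = \left(\frac{323}{4} + \left(2 + 5\right)\right)^{2} = \left(\frac{323}{4} + 7\right)^{2} = \left(\frac{351}{4}\right)^{2} = \frac{123201}{16}$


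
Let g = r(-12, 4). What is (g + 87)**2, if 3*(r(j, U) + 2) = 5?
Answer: 67600/9 ≈ 7511.1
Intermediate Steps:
r(j, U) = -1/3 (r(j, U) = -2 + (1/3)*5 = -2 + 5/3 = -1/3)
g = -1/3 ≈ -0.33333
(g + 87)**2 = (-1/3 + 87)**2 = (260/3)**2 = 67600/9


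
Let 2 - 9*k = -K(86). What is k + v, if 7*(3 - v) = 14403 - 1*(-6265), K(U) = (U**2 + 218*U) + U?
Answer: -733/21 ≈ -34.905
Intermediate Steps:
K(U) = U**2 + 219*U
k = 8744/3 (k = 2/9 - (-1)*86*(219 + 86)/9 = 2/9 - (-1)*86*305/9 = 2/9 - (-1)*26230/9 = 2/9 - 1/9*(-26230) = 2/9 + 26230/9 = 8744/3 ≈ 2914.7)
v = -20647/7 (v = 3 - (14403 - 1*(-6265))/7 = 3 - (14403 + 6265)/7 = 3 - 1/7*20668 = 3 - 20668/7 = -20647/7 ≈ -2949.6)
k + v = 8744/3 - 20647/7 = -733/21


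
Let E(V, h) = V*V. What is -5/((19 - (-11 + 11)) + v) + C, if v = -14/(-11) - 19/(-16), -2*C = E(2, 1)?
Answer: -8434/3777 ≈ -2.2330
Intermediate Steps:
E(V, h) = V²
C = -2 (C = -½*2² = -½*4 = -2)
v = 433/176 (v = -14*(-1/11) - 19*(-1/16) = 14/11 + 19/16 = 433/176 ≈ 2.4602)
-5/((19 - (-11 + 11)) + v) + C = -5/((19 - (-11 + 11)) + 433/176) - 2 = -5/((19 - 1*0) + 433/176) - 2 = -5/((19 + 0) + 433/176) - 2 = -5/(19 + 433/176) - 2 = -5/3777/176 - 2 = -5*176/3777 - 2 = -880/3777 - 2 = -8434/3777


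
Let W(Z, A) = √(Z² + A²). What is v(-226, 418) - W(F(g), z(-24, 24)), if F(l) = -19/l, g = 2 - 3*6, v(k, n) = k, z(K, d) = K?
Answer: -226 - √147817/16 ≈ -250.03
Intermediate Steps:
g = -16 (g = 2 - 18 = -16)
W(Z, A) = √(A² + Z²)
v(-226, 418) - W(F(g), z(-24, 24)) = -226 - √((-24)² + (-19/(-16))²) = -226 - √(576 + (-19*(-1/16))²) = -226 - √(576 + (19/16)²) = -226 - √(576 + 361/256) = -226 - √(147817/256) = -226 - √147817/16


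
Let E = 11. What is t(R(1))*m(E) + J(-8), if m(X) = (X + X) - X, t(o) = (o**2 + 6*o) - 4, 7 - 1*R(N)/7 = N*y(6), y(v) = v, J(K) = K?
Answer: 949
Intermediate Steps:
R(N) = 49 - 42*N (R(N) = 49 - 7*N*6 = 49 - 42*N)
t(o) = -4 + o**2 + 6*o
m(X) = X (m(X) = 2*X - X = X)
t(R(1))*m(E) + J(-8) = (-4 + (49 - 42*1)**2 + 6*(49 - 42*1))*11 - 8 = (-4 + (49 - 42)**2 + 6*(49 - 42))*11 - 8 = (-4 + 7**2 + 6*7)*11 - 8 = (-4 + 49 + 42)*11 - 8 = 87*11 - 8 = 957 - 8 = 949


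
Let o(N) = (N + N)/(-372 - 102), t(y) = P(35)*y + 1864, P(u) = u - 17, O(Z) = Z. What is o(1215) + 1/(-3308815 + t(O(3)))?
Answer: -1339293364/261244863 ≈ -5.1266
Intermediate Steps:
P(u) = -17 + u
t(y) = 1864 + 18*y (t(y) = (-17 + 35)*y + 1864 = 18*y + 1864 = 1864 + 18*y)
o(N) = -N/237 (o(N) = (2*N)/(-474) = (2*N)*(-1/474) = -N/237)
o(1215) + 1/(-3308815 + t(O(3))) = -1/237*1215 + 1/(-3308815 + (1864 + 18*3)) = -405/79 + 1/(-3308815 + (1864 + 54)) = -405/79 + 1/(-3308815 + 1918) = -405/79 + 1/(-3306897) = -405/79 - 1/3306897 = -1339293364/261244863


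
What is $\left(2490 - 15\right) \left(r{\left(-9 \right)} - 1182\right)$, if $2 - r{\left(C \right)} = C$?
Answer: $-2898225$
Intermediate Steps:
$r{\left(C \right)} = 2 - C$
$\left(2490 - 15\right) \left(r{\left(-9 \right)} - 1182\right) = \left(2490 - 15\right) \left(\left(2 - -9\right) - 1182\right) = \left(2490 - 15\right) \left(\left(2 + 9\right) - 1182\right) = 2475 \left(11 - 1182\right) = 2475 \left(-1171\right) = -2898225$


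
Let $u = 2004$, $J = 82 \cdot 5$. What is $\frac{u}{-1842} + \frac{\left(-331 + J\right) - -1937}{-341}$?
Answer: $- \frac{732806}{104687} \approx -7.0$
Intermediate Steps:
$J = 410$
$\frac{u}{-1842} + \frac{\left(-331 + J\right) - -1937}{-341} = \frac{2004}{-1842} + \frac{\left(-331 + 410\right) - -1937}{-341} = 2004 \left(- \frac{1}{1842}\right) + \left(79 + 1937\right) \left(- \frac{1}{341}\right) = - \frac{334}{307} + 2016 \left(- \frac{1}{341}\right) = - \frac{334}{307} - \frac{2016}{341} = - \frac{732806}{104687}$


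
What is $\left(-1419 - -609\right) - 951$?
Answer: $-1761$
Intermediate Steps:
$\left(-1419 - -609\right) - 951 = \left(-1419 + 609\right) - 951 = -810 - 951 = -1761$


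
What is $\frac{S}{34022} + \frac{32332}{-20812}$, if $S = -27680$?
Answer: $- \frac{209509433}{88508233} \approx -2.3671$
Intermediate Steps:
$\frac{S}{34022} + \frac{32332}{-20812} = - \frac{27680}{34022} + \frac{32332}{-20812} = \left(-27680\right) \frac{1}{34022} + 32332 \left(- \frac{1}{20812}\right) = - \frac{13840}{17011} - \frac{8083}{5203} = - \frac{209509433}{88508233}$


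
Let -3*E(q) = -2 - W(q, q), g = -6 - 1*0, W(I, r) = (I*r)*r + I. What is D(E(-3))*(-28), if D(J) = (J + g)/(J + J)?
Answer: -23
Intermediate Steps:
W(I, r) = I + I*r² (W(I, r) = I*r² + I = I + I*r²)
g = -6 (g = -6 + 0 = -6)
E(q) = ⅔ + q*(1 + q²)/3 (E(q) = -(-2 - q*(1 + q²))/3 = ⅔ + q*(1 + q²)/3)
D(J) = (-6 + J)/(2*J) (D(J) = (J - 6)/(J + J) = (-6 + J)/((2*J)) = (-6 + J)*(1/(2*J)) = (-6 + J)/(2*J))
D(E(-3))*(-28) = ((-6 + (⅔ + (⅓)*(-3) + (⅓)*(-3)³))/(2*(⅔ + (⅓)*(-3) + (⅓)*(-3)³)))*(-28) = ((-6 + (⅔ - 1 + (⅓)*(-27)))/(2*(⅔ - 1 + (⅓)*(-27))))*(-28) = ((-6 + (⅔ - 1 - 9))/(2*(⅔ - 1 - 9)))*(-28) = ((-6 - 28/3)/(2*(-28/3)))*(-28) = ((½)*(-3/28)*(-46/3))*(-28) = (23/28)*(-28) = -23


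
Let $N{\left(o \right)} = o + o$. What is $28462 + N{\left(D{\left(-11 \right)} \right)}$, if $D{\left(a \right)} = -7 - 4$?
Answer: $28440$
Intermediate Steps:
$D{\left(a \right)} = -11$ ($D{\left(a \right)} = -7 - 4 = -11$)
$N{\left(o \right)} = 2 o$
$28462 + N{\left(D{\left(-11 \right)} \right)} = 28462 + 2 \left(-11\right) = 28462 - 22 = 28440$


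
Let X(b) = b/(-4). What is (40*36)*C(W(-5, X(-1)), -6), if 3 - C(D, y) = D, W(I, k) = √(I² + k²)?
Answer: 4320 - 360*√401 ≈ -2889.0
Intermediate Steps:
X(b) = -b/4 (X(b) = b*(-¼) = -b/4)
C(D, y) = 3 - D
(40*36)*C(W(-5, X(-1)), -6) = (40*36)*(3 - √((-5)² + (-¼*(-1))²)) = 1440*(3 - √(25 + (¼)²)) = 1440*(3 - √(25 + 1/16)) = 1440*(3 - √(401/16)) = 1440*(3 - √401/4) = 4320 - 360*√401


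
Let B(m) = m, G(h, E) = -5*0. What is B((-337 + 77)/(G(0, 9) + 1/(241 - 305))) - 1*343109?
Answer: -326469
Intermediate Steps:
G(h, E) = 0
B((-337 + 77)/(G(0, 9) + 1/(241 - 305))) - 1*343109 = (-337 + 77)/(0 + 1/(241 - 305)) - 1*343109 = -260/(0 + 1/(-64)) - 343109 = -260/(0 - 1/64) - 343109 = -260/(-1/64) - 343109 = -260*(-64) - 343109 = 16640 - 343109 = -326469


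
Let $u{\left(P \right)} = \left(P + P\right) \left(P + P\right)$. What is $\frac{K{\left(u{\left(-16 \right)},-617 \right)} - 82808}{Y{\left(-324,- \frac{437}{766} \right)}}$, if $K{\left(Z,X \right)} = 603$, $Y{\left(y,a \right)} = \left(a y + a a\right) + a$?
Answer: $- \frac{9646855396}{21662527} \approx -445.32$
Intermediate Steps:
$Y{\left(y,a \right)} = a + a^{2} + a y$ ($Y{\left(y,a \right)} = \left(a y + a^{2}\right) + a = \left(a^{2} + a y\right) + a = a + a^{2} + a y$)
$u{\left(P \right)} = 4 P^{2}$ ($u{\left(P \right)} = 2 P 2 P = 4 P^{2}$)
$\frac{K{\left(u{\left(-16 \right)},-617 \right)} - 82808}{Y{\left(-324,- \frac{437}{766} \right)}} = \frac{603 - 82808}{- \frac{437}{766} \left(1 - \frac{437}{766} - 324\right)} = - \frac{82205}{\left(-437\right) \frac{1}{766} \left(1 - \frac{437}{766} - 324\right)} = - \frac{82205}{\left(- \frac{437}{766}\right) \left(1 - \frac{437}{766} - 324\right)} = - \frac{82205}{\left(- \frac{437}{766}\right) \left(- \frac{247855}{766}\right)} = - \frac{82205}{\frac{108312635}{586756}} = \left(-82205\right) \frac{586756}{108312635} = - \frac{9646855396}{21662527}$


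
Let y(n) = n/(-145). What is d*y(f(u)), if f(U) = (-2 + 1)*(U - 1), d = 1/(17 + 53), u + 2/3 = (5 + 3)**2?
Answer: 187/30450 ≈ 0.0061412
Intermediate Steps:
u = 190/3 (u = -2/3 + (5 + 3)**2 = -2/3 + 8**2 = -2/3 + 64 = 190/3 ≈ 63.333)
d = 1/70 ≈ 0.014286
f(U) = 1 - U (f(U) = -(-1 + U) = 1 - U)
y(n) = -n/145 (y(n) = n*(-1/145) = -n/145)
d*y(f(u)) = (-(1 - 1*190/3)/145)/70 = (-(1 - 190/3)/145)/70 = (-1/145*(-187/3))/70 = (1/70)*(187/435) = 187/30450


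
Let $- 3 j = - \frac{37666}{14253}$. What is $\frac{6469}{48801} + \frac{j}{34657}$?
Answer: $\frac{3196080196471}{24106045551021} \approx 0.13258$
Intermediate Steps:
$j = \frac{37666}{42759}$ ($j = - \frac{\left(-37666\right) \frac{1}{14253}}{3} = \left(- \frac{1}{3}\right) \left(- \frac{37666}{14253}\right) = \frac{37666}{42759} \approx 0.88089$)
$\frac{6469}{48801} + \frac{j}{34657} = \frac{6469}{48801} + \frac{37666}{42759 \cdot 34657} = 6469 \cdot \frac{1}{48801} + \frac{37666}{42759} \cdot \frac{1}{34657} = \frac{6469}{48801} + \frac{37666}{1481898663} = \frac{3196080196471}{24106045551021}$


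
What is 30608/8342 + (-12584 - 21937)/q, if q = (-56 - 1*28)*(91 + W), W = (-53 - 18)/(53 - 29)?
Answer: 514335646/61693261 ≈ 8.3370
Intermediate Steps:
W = -71/24 ≈ -2.9583
q = -14791/2 (q = (-56 - 1*28)*(91 - 71/24) = (-56 - 28)*(2113/24) = -84*2113/24 = -14791/2 ≈ -7395.5)
30608/8342 + (-12584 - 21937)/q = 30608/8342 + (-12584 - 21937)/(-14791/2) = 30608*(1/8342) - 34521*(-2/14791) = 15304/4171 + 69042/14791 = 514335646/61693261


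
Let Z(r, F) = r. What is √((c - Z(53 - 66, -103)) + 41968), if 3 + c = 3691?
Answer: √45669 ≈ 213.70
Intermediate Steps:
c = 3688 (c = -3 + 3691 = 3688)
√((c - Z(53 - 66, -103)) + 41968) = √((3688 - (53 - 66)) + 41968) = √((3688 - 1*(-13)) + 41968) = √((3688 + 13) + 41968) = √(3701 + 41968) = √45669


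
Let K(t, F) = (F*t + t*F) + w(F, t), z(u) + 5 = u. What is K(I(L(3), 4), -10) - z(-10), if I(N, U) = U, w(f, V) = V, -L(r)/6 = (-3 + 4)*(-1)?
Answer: -61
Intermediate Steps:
L(r) = 6 (L(r) = -6*(-3 + 4)*(-1) = -6*(-1) = 6)
z(u) = -5 + u
K(t, F) = t + 2*F*t (K(t, F) = (F*t + t*F) + t = (F*t + F*t) + t = 2*F*t + t = t + 2*F*t)
K(I(L(3), 4), -10) - z(-10) = 4*(1 + 2*(-10)) - (-5 - 10) = 4*(1 - 20) - 1*(-15) = 4*(-19) + 15 = -76 + 15 = -61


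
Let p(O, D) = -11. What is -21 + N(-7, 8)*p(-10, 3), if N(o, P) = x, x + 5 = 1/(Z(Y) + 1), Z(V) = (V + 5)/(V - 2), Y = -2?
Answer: -10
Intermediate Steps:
Z(V) = (5 + V)/(-2 + V)
x = -1 (x = -5 + 1/((5 - 2)/(-2 - 2) + 1) = -5 + 1/(3/(-4) + 1) = -5 + 1/(-¼*3 + 1) = -5 + 1/(-¾ + 1) = -5 + 1/(¼) = -5 + 4 = -1)
N(o, P) = -1
-21 + N(-7, 8)*p(-10, 3) = -21 - 1*(-11) = -21 + 11 = -10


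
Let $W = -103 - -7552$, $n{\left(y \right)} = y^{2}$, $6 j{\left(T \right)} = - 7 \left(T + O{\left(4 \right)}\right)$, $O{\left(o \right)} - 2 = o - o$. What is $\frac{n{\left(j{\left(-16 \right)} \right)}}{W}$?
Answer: $\frac{2401}{67041} \approx 0.035814$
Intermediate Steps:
$O{\left(o \right)} = 2$ ($O{\left(o \right)} = 2 + \left(o - o\right) = 2 + 0 = 2$)
$j{\left(T \right)} = - \frac{7}{3} - \frac{7 T}{6}$ ($j{\left(T \right)} = \frac{\left(-7\right) \left(T + 2\right)}{6} = \frac{\left(-7\right) \left(2 + T\right)}{6} = \frac{-14 - 7 T}{6} = - \frac{7}{3} - \frac{7 T}{6}$)
$W = 7449$ ($W = -103 + 7552 = 7449$)
$\frac{n{\left(j{\left(-16 \right)} \right)}}{W} = \frac{\left(- \frac{7}{3} - - \frac{56}{3}\right)^{2}}{7449} = \left(- \frac{7}{3} + \frac{56}{3}\right)^{2} \cdot \frac{1}{7449} = \left(\frac{49}{3}\right)^{2} \cdot \frac{1}{7449} = \frac{2401}{9} \cdot \frac{1}{7449} = \frac{2401}{67041}$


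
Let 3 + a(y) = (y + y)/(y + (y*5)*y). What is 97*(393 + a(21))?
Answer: 2005087/53 ≈ 37832.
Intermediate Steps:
a(y) = -3 + 2*y/(y + 5*y**2) (a(y) = -3 + (y + y)/(y + (y*5)*y) = -3 + (2*y)/(y + (5*y)*y) = -3 + (2*y)/(y + 5*y**2) = -3 + 2*y/(y + 5*y**2))
97*(393 + a(21)) = 97*(393 + (-1 - 15*21)/(1 + 5*21)) = 97*(393 + (-1 - 315)/(1 + 105)) = 97*(393 - 316/106) = 97*(393 + (1/106)*(-316)) = 97*(393 - 158/53) = 97*(20671/53) = 2005087/53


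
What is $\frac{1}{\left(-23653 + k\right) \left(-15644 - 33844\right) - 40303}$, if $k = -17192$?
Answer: $\frac{1}{2021297057} \approx 4.9473 \cdot 10^{-10}$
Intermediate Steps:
$\frac{1}{\left(-23653 + k\right) \left(-15644 - 33844\right) - 40303} = \frac{1}{\left(-23653 - 17192\right) \left(-15644 - 33844\right) - 40303} = \frac{1}{\left(-40845\right) \left(-49488\right) - 40303} = \frac{1}{2021337360 - 40303} = \frac{1}{2021297057}$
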